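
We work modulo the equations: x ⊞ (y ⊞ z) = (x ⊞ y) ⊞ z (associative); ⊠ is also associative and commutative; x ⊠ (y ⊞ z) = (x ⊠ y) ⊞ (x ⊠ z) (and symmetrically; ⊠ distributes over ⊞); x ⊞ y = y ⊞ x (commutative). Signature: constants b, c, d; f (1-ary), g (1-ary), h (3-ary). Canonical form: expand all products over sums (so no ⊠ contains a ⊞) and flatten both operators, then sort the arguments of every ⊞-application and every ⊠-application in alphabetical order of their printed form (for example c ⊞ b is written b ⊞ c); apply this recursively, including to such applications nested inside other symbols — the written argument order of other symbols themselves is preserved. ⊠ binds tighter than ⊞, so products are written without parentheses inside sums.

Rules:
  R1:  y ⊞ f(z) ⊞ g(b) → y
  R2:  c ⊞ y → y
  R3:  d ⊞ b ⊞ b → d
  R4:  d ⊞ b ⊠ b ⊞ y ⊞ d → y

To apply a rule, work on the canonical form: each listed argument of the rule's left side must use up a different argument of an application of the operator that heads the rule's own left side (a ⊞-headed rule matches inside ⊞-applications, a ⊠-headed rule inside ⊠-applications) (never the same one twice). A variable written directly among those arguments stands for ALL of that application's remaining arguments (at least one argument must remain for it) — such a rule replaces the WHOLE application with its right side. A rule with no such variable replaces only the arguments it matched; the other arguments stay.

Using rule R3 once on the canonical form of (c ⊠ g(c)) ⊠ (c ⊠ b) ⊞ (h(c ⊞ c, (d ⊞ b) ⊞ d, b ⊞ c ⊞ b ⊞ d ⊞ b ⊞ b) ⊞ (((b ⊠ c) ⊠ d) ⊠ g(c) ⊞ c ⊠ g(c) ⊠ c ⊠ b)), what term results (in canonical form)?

Canonical form:  b ⊠ c ⊠ c ⊠ g(c) ⊞ b ⊠ c ⊠ c ⊠ g(c) ⊞ b ⊠ c ⊠ d ⊠ g(c) ⊞ h(c ⊞ c, b ⊞ d ⊞ d, b ⊞ b ⊞ b ⊞ b ⊞ c ⊞ d)
R3 matches:  uses b, b, d
New term:  b ⊠ c ⊠ c ⊠ g(c) ⊞ b ⊠ c ⊠ c ⊠ g(c) ⊞ b ⊠ c ⊠ d ⊠ g(c) ⊞ h(c ⊞ c, b ⊞ d ⊞ d, b ⊞ b ⊞ c ⊞ d)

Answer: b ⊠ c ⊠ c ⊠ g(c) ⊞ b ⊠ c ⊠ c ⊠ g(c) ⊞ b ⊠ c ⊠ d ⊠ g(c) ⊞ h(c ⊞ c, b ⊞ d ⊞ d, b ⊞ b ⊞ c ⊞ d)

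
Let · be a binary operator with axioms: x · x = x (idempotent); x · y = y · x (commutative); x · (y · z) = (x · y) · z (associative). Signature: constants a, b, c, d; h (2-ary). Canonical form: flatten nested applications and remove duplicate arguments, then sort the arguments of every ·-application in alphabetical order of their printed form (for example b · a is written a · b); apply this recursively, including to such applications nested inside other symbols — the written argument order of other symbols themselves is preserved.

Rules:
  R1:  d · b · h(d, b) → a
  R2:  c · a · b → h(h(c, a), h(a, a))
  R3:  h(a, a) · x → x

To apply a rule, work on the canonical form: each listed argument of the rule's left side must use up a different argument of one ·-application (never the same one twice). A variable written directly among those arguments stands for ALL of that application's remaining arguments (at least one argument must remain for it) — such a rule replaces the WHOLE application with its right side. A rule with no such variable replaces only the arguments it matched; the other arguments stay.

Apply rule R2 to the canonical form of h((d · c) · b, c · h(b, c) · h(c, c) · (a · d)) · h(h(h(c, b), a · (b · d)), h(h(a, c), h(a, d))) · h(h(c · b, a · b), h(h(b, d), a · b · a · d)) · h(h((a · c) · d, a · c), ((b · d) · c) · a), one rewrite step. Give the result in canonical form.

Canonical form:  h(b · c · d, a · c · d · h(b, c) · h(c, c)) · h(h(a · c · d, a · c), a · b · c · d) · h(h(b · c, a · b), h(h(b, d), a · b · d)) · h(h(h(c, b), a · b · d), h(h(a, c), h(a, d)))
Match R2:  consume a, b, c
New term:  h(b · c · d, a · c · d · h(b, c) · h(c, c)) · h(h(a · c · d, a · c), d · h(h(c, a), h(a, a))) · h(h(b · c, a · b), h(h(b, d), a · b · d)) · h(h(h(c, b), a · b · d), h(h(a, c), h(a, d)))

Answer: h(b · c · d, a · c · d · h(b, c) · h(c, c)) · h(h(a · c · d, a · c), d · h(h(c, a), h(a, a))) · h(h(b · c, a · b), h(h(b, d), a · b · d)) · h(h(h(c, b), a · b · d), h(h(a, c), h(a, d)))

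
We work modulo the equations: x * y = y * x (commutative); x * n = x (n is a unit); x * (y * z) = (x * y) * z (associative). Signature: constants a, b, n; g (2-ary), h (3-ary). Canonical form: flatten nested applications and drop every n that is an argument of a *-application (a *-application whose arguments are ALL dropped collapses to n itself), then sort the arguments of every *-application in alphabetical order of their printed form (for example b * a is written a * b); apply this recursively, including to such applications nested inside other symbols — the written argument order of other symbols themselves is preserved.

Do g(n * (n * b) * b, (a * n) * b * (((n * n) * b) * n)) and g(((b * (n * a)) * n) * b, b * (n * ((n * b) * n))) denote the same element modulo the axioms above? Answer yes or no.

Left:  g(n * (n * b) * b, (a * n) * b * (((n * n) * b) * n))
  Work inside:  (a * n) * b * (((n * n) * b) * n)
  Un-nest:  a * n * b * n * n * b * n
  Drop the unit:  drop n (×4)
  Sort:  a * b * b
  Reassemble:  g(b * b, a * b * b)
Right:  g(((b * (n * a)) * n) * b, b * (n * ((n * b) * n)))
  Work inside:  b * (n * ((n * b) * n))
  Flatten:  b * n * n * b * n
  Drop the unit:  drop n (×3)
  Order the arguments:  b * b
  Put back:  g(a * b * b, b * b)

Answer: no — g(b * b, a * b * b) vs g(a * b * b, b * b)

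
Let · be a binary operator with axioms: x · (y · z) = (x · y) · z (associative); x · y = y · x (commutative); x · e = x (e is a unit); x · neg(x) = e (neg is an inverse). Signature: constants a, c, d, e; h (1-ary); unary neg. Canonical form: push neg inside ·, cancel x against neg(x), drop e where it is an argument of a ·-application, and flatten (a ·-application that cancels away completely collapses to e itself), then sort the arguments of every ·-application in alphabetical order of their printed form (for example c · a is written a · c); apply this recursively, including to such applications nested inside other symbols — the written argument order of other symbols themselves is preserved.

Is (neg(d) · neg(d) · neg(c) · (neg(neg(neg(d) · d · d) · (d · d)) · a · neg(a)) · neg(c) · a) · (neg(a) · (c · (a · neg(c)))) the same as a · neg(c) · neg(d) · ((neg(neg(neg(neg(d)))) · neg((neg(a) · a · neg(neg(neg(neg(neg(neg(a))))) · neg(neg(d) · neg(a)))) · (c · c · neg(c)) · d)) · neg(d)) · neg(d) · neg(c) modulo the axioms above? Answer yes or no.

Left:  (neg(d) · neg(d) · neg(c) · (neg(neg(neg(d) · d · d) · (d · d)) · a · neg(a)) · neg(c) · a) · (neg(a) · (c · (a · neg(c))))
  Push neg inside:  distribute neg over · and collapse double neg
  Collect:  neg(d) · neg(d) · neg(d) · neg(c) · neg(c) · a
  Sort arguments:  a · neg(c) · neg(c) · neg(d) · neg(d) · neg(d)
Right:  a · neg(c) · neg(d) · ((neg(neg(neg(neg(d)))) · neg((neg(a) · a · neg(neg(neg(neg(neg(neg(a))))) · neg(neg(d) · neg(a)))) · (c · c · neg(c)) · d)) · neg(d)) · neg(d) · neg(c)
  Push neg inside:  distribute neg over · and collapse double neg
  Collect:  a · neg(c) · neg(c) · neg(c) · neg(d) · neg(d)

Answer: no — a · neg(c) · neg(c) · neg(d) · neg(d) · neg(d) vs a · neg(c) · neg(c) · neg(c) · neg(d) · neg(d)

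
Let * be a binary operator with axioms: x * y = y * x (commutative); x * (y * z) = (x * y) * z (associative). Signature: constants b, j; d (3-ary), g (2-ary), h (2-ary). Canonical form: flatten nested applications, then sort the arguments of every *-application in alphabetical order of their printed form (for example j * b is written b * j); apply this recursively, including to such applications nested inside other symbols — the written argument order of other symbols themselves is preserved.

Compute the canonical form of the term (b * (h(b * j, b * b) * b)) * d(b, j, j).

Answer: b * b * d(b, j, j) * h(b * j, b * b)

Derivation:
Merge nested applications:  b * h(b * j, b * b) * b * d(b, j, j)
Order the arguments:  b * b * d(b, j, j) * h(b * j, b * b)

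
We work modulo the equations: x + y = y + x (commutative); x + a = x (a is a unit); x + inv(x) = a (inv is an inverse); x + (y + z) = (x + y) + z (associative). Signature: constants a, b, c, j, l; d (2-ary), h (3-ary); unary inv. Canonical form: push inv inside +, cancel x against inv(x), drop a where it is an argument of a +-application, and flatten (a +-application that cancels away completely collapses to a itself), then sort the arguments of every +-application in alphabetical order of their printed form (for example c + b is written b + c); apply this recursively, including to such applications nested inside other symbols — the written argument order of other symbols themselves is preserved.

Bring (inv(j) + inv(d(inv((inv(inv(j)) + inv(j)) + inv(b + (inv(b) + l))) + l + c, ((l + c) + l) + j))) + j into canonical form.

Answer: inv(d(c + l + l, c + j + l + l))

Derivation:
Push inv inside:  distribute inv over + and collapse double inv
Inverses cancel:  j cancels
Collect:  inv(d(c + l + l, c + j + l + l))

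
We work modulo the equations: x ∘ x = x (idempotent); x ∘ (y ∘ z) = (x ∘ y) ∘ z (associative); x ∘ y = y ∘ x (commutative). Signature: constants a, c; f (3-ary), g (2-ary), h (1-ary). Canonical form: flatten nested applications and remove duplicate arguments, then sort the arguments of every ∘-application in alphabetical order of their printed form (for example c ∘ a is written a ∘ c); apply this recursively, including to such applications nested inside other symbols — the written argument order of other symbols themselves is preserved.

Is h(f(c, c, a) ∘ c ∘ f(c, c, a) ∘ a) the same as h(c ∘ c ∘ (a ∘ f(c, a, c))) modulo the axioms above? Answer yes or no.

Left:  h(f(c, c, a) ∘ c ∘ f(c, c, a) ∘ a)
  Descend into:  f(c, c, a) ∘ c ∘ f(c, c, a) ∘ a
  Drop duplicates:  drop duplicate f(c, c, a)
  Order the arguments:  a ∘ c ∘ f(c, c, a)
  Reassemble:  h(a ∘ c ∘ f(c, c, a))
Right:  h(c ∘ c ∘ (a ∘ f(c, a, c)))
  Work inside:  c ∘ c ∘ (a ∘ f(c, a, c))
  Merge nested applications:  c ∘ c ∘ a ∘ f(c, a, c)
  Drop duplicates:  drop duplicate c
  Sort arguments:  a ∘ c ∘ f(c, a, c)
  Reassemble:  h(a ∘ c ∘ f(c, a, c))

Answer: no — h(a ∘ c ∘ f(c, c, a)) vs h(a ∘ c ∘ f(c, a, c))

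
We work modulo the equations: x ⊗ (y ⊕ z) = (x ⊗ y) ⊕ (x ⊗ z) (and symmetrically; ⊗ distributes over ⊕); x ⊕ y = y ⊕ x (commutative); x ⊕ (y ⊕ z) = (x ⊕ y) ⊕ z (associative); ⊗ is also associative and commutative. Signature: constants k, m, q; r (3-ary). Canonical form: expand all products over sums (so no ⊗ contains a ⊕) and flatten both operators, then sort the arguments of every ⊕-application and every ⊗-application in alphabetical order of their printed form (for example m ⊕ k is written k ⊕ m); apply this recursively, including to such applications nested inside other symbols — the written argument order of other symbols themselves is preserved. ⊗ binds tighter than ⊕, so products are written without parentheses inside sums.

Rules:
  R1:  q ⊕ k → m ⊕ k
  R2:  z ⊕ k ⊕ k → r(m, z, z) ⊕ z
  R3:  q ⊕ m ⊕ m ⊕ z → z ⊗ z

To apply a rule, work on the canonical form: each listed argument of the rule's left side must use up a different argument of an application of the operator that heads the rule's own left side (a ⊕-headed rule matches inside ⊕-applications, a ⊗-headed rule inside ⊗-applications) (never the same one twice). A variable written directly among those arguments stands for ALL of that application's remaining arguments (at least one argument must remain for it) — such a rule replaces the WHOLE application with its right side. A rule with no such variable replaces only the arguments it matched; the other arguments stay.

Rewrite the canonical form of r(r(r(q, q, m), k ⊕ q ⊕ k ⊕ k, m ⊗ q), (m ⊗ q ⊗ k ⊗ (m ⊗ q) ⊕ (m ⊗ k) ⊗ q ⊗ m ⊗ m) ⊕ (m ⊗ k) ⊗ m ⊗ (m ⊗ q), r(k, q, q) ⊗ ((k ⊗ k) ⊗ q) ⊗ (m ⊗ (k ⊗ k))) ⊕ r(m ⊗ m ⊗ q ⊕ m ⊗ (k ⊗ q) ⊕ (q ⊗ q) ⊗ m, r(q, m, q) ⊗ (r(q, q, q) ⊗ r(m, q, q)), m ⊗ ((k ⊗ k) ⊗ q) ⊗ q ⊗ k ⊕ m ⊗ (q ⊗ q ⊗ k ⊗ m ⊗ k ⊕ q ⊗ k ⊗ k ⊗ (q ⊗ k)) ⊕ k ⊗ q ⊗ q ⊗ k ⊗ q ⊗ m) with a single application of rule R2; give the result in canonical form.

Answer: r(k ⊗ m ⊗ q ⊕ m ⊗ m ⊗ q ⊕ m ⊗ q ⊗ q, r(m, q, q) ⊗ r(q, m, q) ⊗ r(q, q, q), k ⊗ k ⊗ k ⊗ m ⊗ q ⊗ q ⊕ k ⊗ k ⊗ k ⊗ m ⊗ q ⊗ q ⊕ k ⊗ k ⊗ m ⊗ m ⊗ q ⊗ q ⊕ k ⊗ k ⊗ m ⊗ q ⊗ q ⊗ q) ⊕ r(r(r(q, q, m), k ⊕ q ⊕ r(m, k ⊕ q, k ⊕ q), m ⊗ q), k ⊗ m ⊗ m ⊗ m ⊗ q ⊕ k ⊗ m ⊗ m ⊗ m ⊗ q ⊕ k ⊗ m ⊗ m ⊗ q ⊗ q, k ⊗ k ⊗ k ⊗ k ⊗ m ⊗ q ⊗ r(k, q, q))

Derivation:
Canonical form:  r(k ⊗ m ⊗ q ⊕ m ⊗ m ⊗ q ⊕ m ⊗ q ⊗ q, r(m, q, q) ⊗ r(q, m, q) ⊗ r(q, q, q), k ⊗ k ⊗ k ⊗ m ⊗ q ⊗ q ⊕ k ⊗ k ⊗ k ⊗ m ⊗ q ⊗ q ⊕ k ⊗ k ⊗ m ⊗ m ⊗ q ⊗ q ⊕ k ⊗ k ⊗ m ⊗ q ⊗ q ⊗ q) ⊕ r(r(r(q, q, m), k ⊕ k ⊕ k ⊕ q, m ⊗ q), k ⊗ m ⊗ m ⊗ m ⊗ q ⊕ k ⊗ m ⊗ m ⊗ m ⊗ q ⊕ k ⊗ m ⊗ m ⊗ q ⊗ q, k ⊗ k ⊗ k ⊗ k ⊗ m ⊗ q ⊗ r(k, q, q))
Apply R2:  consuming k, k;  z := k ⊕ q
The extension variable absorbs all remaining arguments, so the whole application is rewritten.
New term:  r(k ⊗ m ⊗ q ⊕ m ⊗ m ⊗ q ⊕ m ⊗ q ⊗ q, r(m, q, q) ⊗ r(q, m, q) ⊗ r(q, q, q), k ⊗ k ⊗ k ⊗ m ⊗ q ⊗ q ⊕ k ⊗ k ⊗ k ⊗ m ⊗ q ⊗ q ⊕ k ⊗ k ⊗ m ⊗ m ⊗ q ⊗ q ⊕ k ⊗ k ⊗ m ⊗ q ⊗ q ⊗ q) ⊕ r(r(r(q, q, m), k ⊕ q ⊕ r(m, k ⊕ q, k ⊕ q), m ⊗ q), k ⊗ m ⊗ m ⊗ m ⊗ q ⊕ k ⊗ m ⊗ m ⊗ m ⊗ q ⊕ k ⊗ m ⊗ m ⊗ q ⊗ q, k ⊗ k ⊗ k ⊗ k ⊗ m ⊗ q ⊗ r(k, q, q))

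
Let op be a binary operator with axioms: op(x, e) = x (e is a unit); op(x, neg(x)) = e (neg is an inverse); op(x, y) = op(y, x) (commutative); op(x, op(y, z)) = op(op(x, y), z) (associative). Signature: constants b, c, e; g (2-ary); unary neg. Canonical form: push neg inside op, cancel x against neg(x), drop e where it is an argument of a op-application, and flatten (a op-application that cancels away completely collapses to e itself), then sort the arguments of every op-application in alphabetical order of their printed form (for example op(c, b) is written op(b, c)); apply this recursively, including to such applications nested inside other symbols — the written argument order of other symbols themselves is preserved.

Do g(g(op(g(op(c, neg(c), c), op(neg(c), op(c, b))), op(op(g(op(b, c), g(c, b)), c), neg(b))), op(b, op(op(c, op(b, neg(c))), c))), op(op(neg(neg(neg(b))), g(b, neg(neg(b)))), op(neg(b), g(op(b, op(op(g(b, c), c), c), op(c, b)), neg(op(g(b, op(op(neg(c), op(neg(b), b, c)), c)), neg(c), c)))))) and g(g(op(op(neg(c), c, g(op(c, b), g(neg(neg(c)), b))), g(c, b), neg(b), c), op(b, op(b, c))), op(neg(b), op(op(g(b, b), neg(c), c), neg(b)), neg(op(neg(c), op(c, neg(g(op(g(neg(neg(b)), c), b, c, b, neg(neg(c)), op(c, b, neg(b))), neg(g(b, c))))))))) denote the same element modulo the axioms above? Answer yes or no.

Left:  g(g(op(g(op(c, neg(c), c), op(neg(c), op(c, b))), op(op(g(op(b, c), g(c, b)), c), neg(b))), op(b, op(op(c, op(b, neg(c))), c))), op(op(neg(neg(neg(b))), g(b, neg(neg(b)))), op(neg(b), g(op(b, op(op(g(b, c), c), c), op(c, b)), neg(op(g(b, op(op(neg(c), op(neg(b), b, c)), c)), neg(c), c))))))
  Focus inside:  op(op(neg(neg(neg(b))), g(b, neg(neg(b)))), op(neg(b), g(op(b, op(op(g(b, c), c), c), op(c, b)), neg(op(g(b, op(op(neg(c), op(neg(b), b, c)), c)), neg(c), c)))))
  Push neg inside:  distribute neg over op and collapse double neg
  Collect:  op(neg(b), neg(b), g(b, b), g(op(b, b, c, c, c, g(b, c)), neg(g(b, c))))
  Sort:  op(g(b, b), g(op(b, b, c, c, c, g(b, c)), neg(g(b, c))), neg(b), neg(b))
  Reassemble:  g(g(op(c, g(c, b), g(op(b, c), g(c, b)), neg(b)), op(b, b, c)), op(g(b, b), g(op(b, b, c, c, c, g(b, c)), neg(g(b, c))), neg(b), neg(b)))
Right:  g(g(op(op(neg(c), c, g(op(c, b), g(neg(neg(c)), b))), g(c, b), neg(b), c), op(b, op(b, c))), op(neg(b), op(op(g(b, b), neg(c), c), neg(b)), neg(op(neg(c), op(c, neg(g(op(g(neg(neg(b)), c), b, c, b, neg(neg(c)), op(c, b, neg(b))), neg(g(b, c)))))))))
  Work inside:  op(neg(b), op(op(g(b, b), neg(c), c), neg(b)), neg(op(neg(c), op(c, neg(g(op(g(neg(neg(b)), c), b, c, b, neg(neg(c)), op(c, b, neg(b))), neg(g(b, c))))))))
  Push neg inside:  distribute neg over op and collapse double neg
  Cancel:  c cancels
  Collect:  op(neg(b), neg(b), g(b, b), g(op(b, b, c, c, c, g(b, c)), neg(g(b, c))))
  Order the arguments:  op(g(b, b), g(op(b, b, c, c, c, g(b, c)), neg(g(b, c))), neg(b), neg(b))
  Rebuild:  g(g(op(c, g(c, b), g(op(b, c), g(c, b)), neg(b)), op(b, b, c)), op(g(b, b), g(op(b, b, c, c, c, g(b, c)), neg(g(b, c))), neg(b), neg(b)))

Answer: yes — both canonical forms are g(g(op(c, g(c, b), g(op(b, c), g(c, b)), neg(b)), op(b, b, c)), op(g(b, b), g(op(b, b, c, c, c, g(b, c)), neg(g(b, c))), neg(b), neg(b)))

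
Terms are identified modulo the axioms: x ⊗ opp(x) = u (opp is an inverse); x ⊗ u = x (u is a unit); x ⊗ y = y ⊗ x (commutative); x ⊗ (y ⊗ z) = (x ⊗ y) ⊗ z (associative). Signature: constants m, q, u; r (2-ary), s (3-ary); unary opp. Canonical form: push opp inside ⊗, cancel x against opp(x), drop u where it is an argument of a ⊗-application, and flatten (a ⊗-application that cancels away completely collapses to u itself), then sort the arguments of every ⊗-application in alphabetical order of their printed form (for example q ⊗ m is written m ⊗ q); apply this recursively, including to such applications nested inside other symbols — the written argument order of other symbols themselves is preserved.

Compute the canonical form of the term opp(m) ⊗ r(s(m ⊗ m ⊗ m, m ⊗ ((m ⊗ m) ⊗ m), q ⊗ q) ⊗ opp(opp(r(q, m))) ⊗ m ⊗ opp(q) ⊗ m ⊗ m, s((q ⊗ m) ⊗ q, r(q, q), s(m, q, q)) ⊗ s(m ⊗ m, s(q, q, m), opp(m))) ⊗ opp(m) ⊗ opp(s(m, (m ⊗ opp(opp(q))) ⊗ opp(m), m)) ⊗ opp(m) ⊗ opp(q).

Push opp inside:  distribute opp over ⊗ and collapse double opp
Collect terms:  opp(m) ⊗ opp(m) ⊗ opp(m) ⊗ r(m ⊗ m ⊗ m ⊗ opp(q) ⊗ r(q, m) ⊗ s(m ⊗ m ⊗ m, m ⊗ m ⊗ m ⊗ m, q ⊗ q), s(m ⊗ m, s(q, q, m), opp(m)) ⊗ s(m ⊗ q ⊗ q, r(q, q), s(m, q, q))) ⊗ opp(s(m, q, m)) ⊗ opp(q)
Sort:  opp(m) ⊗ opp(m) ⊗ opp(m) ⊗ opp(q) ⊗ opp(s(m, q, m)) ⊗ r(m ⊗ m ⊗ m ⊗ opp(q) ⊗ r(q, m) ⊗ s(m ⊗ m ⊗ m, m ⊗ m ⊗ m ⊗ m, q ⊗ q), s(m ⊗ m, s(q, q, m), opp(m)) ⊗ s(m ⊗ q ⊗ q, r(q, q), s(m, q, q)))

Answer: opp(m) ⊗ opp(m) ⊗ opp(m) ⊗ opp(q) ⊗ opp(s(m, q, m)) ⊗ r(m ⊗ m ⊗ m ⊗ opp(q) ⊗ r(q, m) ⊗ s(m ⊗ m ⊗ m, m ⊗ m ⊗ m ⊗ m, q ⊗ q), s(m ⊗ m, s(q, q, m), opp(m)) ⊗ s(m ⊗ q ⊗ q, r(q, q), s(m, q, q)))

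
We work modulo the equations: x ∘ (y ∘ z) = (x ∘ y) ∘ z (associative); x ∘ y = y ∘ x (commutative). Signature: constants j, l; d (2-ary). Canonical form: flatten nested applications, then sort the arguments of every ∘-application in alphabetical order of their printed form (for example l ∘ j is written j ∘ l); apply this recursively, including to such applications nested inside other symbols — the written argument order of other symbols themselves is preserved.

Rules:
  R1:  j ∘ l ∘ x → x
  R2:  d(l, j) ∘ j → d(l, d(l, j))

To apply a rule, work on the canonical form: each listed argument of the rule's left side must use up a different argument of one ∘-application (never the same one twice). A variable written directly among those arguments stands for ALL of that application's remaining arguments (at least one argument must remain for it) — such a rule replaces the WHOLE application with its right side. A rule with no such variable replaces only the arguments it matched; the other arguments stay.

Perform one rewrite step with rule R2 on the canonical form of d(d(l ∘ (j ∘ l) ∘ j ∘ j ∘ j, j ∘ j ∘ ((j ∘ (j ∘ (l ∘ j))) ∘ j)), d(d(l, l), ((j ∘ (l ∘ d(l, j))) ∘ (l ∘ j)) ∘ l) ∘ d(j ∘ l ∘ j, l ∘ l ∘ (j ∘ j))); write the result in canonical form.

Canonical form:  d(d(j ∘ j ∘ j ∘ j ∘ l ∘ l, j ∘ j ∘ j ∘ j ∘ j ∘ j ∘ l), d(d(l, l), d(l, j) ∘ j ∘ j ∘ l ∘ l ∘ l) ∘ d(j ∘ j ∘ l, j ∘ j ∘ l ∘ l))
Apply R2:  consuming d(l, j), j
Giving:  d(d(j ∘ j ∘ j ∘ j ∘ l ∘ l, j ∘ j ∘ j ∘ j ∘ j ∘ j ∘ l), d(d(l, l), d(l, d(l, j)) ∘ j ∘ l ∘ l ∘ l) ∘ d(j ∘ j ∘ l, j ∘ j ∘ l ∘ l))

Answer: d(d(j ∘ j ∘ j ∘ j ∘ l ∘ l, j ∘ j ∘ j ∘ j ∘ j ∘ j ∘ l), d(d(l, l), d(l, d(l, j)) ∘ j ∘ l ∘ l ∘ l) ∘ d(j ∘ j ∘ l, j ∘ j ∘ l ∘ l))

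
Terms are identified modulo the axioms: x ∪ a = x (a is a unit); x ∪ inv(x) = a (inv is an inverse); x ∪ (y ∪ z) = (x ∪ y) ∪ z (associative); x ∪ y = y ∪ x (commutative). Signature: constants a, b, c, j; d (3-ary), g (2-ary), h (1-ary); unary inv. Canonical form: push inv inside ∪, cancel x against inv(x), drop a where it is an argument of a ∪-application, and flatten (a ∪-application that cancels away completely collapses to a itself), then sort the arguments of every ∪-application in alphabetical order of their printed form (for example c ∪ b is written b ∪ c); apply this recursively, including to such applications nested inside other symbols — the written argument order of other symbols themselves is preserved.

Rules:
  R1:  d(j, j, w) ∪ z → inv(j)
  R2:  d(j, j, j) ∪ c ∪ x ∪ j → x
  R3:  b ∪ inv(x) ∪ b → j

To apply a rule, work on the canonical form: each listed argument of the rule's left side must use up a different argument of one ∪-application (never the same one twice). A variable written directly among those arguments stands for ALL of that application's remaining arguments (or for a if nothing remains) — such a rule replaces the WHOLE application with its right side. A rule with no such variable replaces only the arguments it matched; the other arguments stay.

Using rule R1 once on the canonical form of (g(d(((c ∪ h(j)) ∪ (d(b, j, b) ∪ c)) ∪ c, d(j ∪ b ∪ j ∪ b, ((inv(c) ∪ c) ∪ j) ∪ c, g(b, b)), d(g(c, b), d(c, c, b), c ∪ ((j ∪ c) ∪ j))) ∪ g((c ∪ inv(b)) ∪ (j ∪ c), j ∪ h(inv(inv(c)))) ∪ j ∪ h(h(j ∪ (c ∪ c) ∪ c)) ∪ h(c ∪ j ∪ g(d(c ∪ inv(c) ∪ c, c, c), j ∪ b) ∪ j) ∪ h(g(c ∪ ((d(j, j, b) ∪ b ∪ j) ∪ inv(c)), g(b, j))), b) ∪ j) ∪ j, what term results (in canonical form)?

Canonical form:  g(d(c ∪ c ∪ c ∪ d(b, j, b) ∪ h(j), d(b ∪ b ∪ j ∪ j, c ∪ j, g(b, b)), d(g(c, b), d(c, c, b), c ∪ c ∪ j ∪ j)) ∪ g(c ∪ c ∪ inv(b) ∪ j, h(c) ∪ j) ∪ h(c ∪ g(d(c, c, c), b ∪ j) ∪ j ∪ j) ∪ h(g(b ∪ d(j, j, b) ∪ j, g(b, j))) ∪ h(h(c ∪ c ∪ c ∪ j)) ∪ j, b) ∪ j ∪ j
Match R1:  consume d(j, j, b);  w := b, z := b ∪ j
Every leftover argument binds to the variable; the entire application is replaced.
Result:  g(d(c ∪ c ∪ c ∪ d(b, j, b) ∪ h(j), d(b ∪ b ∪ j ∪ j, c ∪ j, g(b, b)), d(g(c, b), d(c, c, b), c ∪ c ∪ j ∪ j)) ∪ g(c ∪ c ∪ inv(b) ∪ j, h(c) ∪ j) ∪ h(c ∪ g(d(c, c, c), b ∪ j) ∪ j ∪ j) ∪ h(g(inv(j), g(b, j))) ∪ h(h(c ∪ c ∪ c ∪ j)) ∪ j, b) ∪ j ∪ j

Answer: g(d(c ∪ c ∪ c ∪ d(b, j, b) ∪ h(j), d(b ∪ b ∪ j ∪ j, c ∪ j, g(b, b)), d(g(c, b), d(c, c, b), c ∪ c ∪ j ∪ j)) ∪ g(c ∪ c ∪ inv(b) ∪ j, h(c) ∪ j) ∪ h(c ∪ g(d(c, c, c), b ∪ j) ∪ j ∪ j) ∪ h(g(inv(j), g(b, j))) ∪ h(h(c ∪ c ∪ c ∪ j)) ∪ j, b) ∪ j ∪ j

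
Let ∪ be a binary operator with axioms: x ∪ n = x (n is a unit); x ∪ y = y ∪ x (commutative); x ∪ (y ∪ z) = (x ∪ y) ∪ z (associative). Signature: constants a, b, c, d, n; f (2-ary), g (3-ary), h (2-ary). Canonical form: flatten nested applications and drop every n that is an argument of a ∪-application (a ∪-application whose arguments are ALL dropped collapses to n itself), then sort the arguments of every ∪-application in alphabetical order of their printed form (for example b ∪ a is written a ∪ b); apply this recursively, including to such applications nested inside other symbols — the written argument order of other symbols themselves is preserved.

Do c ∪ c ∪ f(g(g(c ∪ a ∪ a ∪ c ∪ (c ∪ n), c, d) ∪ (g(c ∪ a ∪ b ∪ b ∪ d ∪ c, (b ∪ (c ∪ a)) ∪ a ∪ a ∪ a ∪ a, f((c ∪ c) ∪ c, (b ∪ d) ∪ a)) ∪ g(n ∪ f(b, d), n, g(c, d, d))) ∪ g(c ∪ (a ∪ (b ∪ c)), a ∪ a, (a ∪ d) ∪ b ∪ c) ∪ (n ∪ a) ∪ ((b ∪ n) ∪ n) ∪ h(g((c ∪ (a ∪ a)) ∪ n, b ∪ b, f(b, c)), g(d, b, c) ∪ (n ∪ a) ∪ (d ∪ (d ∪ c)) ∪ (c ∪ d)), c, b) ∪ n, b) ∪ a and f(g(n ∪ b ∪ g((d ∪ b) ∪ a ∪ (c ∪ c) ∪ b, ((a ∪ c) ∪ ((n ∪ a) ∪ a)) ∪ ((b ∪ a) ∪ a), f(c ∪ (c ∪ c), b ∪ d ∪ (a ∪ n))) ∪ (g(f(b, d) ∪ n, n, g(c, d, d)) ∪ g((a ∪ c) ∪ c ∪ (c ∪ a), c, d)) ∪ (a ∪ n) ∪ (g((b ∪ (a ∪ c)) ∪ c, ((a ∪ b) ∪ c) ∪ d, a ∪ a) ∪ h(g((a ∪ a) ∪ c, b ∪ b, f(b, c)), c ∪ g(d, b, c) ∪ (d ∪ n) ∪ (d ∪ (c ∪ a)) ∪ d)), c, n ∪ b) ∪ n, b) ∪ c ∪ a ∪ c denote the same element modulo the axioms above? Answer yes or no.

Answer: no — a ∪ c ∪ c ∪ f(g(a ∪ b ∪ g(a ∪ a ∪ c ∪ c ∪ c, c, d) ∪ g(a ∪ b ∪ b ∪ c ∪ c ∪ d, a ∪ a ∪ a ∪ a ∪ a ∪ b ∪ c, f(c ∪ c ∪ c, a ∪ b ∪ d)) ∪ g(a ∪ b ∪ c ∪ c, a ∪ a, a ∪ b ∪ c ∪ d) ∪ g(f(b, d), n, g(c, d, d)) ∪ h(g(a ∪ a ∪ c, b ∪ b, f(b, c)), a ∪ c ∪ c ∪ d ∪ d ∪ d ∪ g(d, b, c)), c, b), b) vs a ∪ c ∪ c ∪ f(g(a ∪ b ∪ g(a ∪ a ∪ c ∪ c ∪ c, c, d) ∪ g(a ∪ b ∪ b ∪ c ∪ c ∪ d, a ∪ a ∪ a ∪ a ∪ a ∪ b ∪ c, f(c ∪ c ∪ c, a ∪ b ∪ d)) ∪ g(a ∪ b ∪ c ∪ c, a ∪ b ∪ c ∪ d, a ∪ a) ∪ g(f(b, d), n, g(c, d, d)) ∪ h(g(a ∪ a ∪ c, b ∪ b, f(b, c)), a ∪ c ∪ c ∪ d ∪ d ∪ d ∪ g(d, b, c)), c, b), b)

Derivation:
Left:  c ∪ c ∪ f(g(g(c ∪ a ∪ a ∪ c ∪ (c ∪ n), c, d) ∪ (g(c ∪ a ∪ b ∪ b ∪ d ∪ c, (b ∪ (c ∪ a)) ∪ a ∪ a ∪ a ∪ a, f((c ∪ c) ∪ c, (b ∪ d) ∪ a)) ∪ g(n ∪ f(b, d), n, g(c, d, d))) ∪ g(c ∪ (a ∪ (b ∪ c)), a ∪ a, (a ∪ d) ∪ b ∪ c) ∪ (n ∪ a) ∪ ((b ∪ n) ∪ n) ∪ h(g((c ∪ (a ∪ a)) ∪ n, b ∪ b, f(b, c)), g(d, b, c) ∪ (n ∪ a) ∪ (d ∪ (d ∪ c)) ∪ (c ∪ d)), c, b) ∪ n, b) ∪ a
  Simplify inside:  f(g(g(c ∪ a ∪ a ∪ c ∪ (c ∪ n), c, d) ∪ (g(c ∪ a ∪ b ∪ b ∪ d ∪ c, (b ∪ (c ∪ a)) ∪ a ∪ a ∪ a ∪ a, f((c ∪ c) ∪ c, (b ∪ d) ∪ a)) ∪ g(n ∪ f(b, d), n, g(c, d, d))) ∪ g(c ∪ (a ∪ (b ∪ c)), a ∪ a, (a ∪ d) ∪ b ∪ c) ∪ (n ∪ a) ∪ ((b ∪ n) ∪ n) ∪ h(g((c ∪ (a ∪ a)) ∪ n, b ∪ b, f(b, c)), g(d, b, c) ∪ (n ∪ a) ∪ (d ∪ (d ∪ c)) ∪ (c ∪ d)), c, b) ∪ n, b)  →  f(g(a ∪ b ∪ g(a ∪ a ∪ c ∪ c ∪ c, c, d) ∪ g(a ∪ b ∪ b ∪ c ∪ c ∪ d, a ∪ a ∪ a ∪ a ∪ a ∪ b ∪ c, f(c ∪ c ∪ c, a ∪ b ∪ d)) ∪ g(a ∪ b ∪ c ∪ c, a ∪ a, a ∪ b ∪ c ∪ d) ∪ g(f(b, d), n, g(c, d, d)) ∪ h(g(a ∪ a ∪ c, b ∪ b, f(b, c)), a ∪ c ∪ c ∪ d ∪ d ∪ d ∪ g(d, b, c)), c, b), b)
  Order the arguments:  a ∪ c ∪ c ∪ f(g(a ∪ b ∪ g(a ∪ a ∪ c ∪ c ∪ c, c, d) ∪ g(a ∪ b ∪ b ∪ c ∪ c ∪ d, a ∪ a ∪ a ∪ a ∪ a ∪ b ∪ c, f(c ∪ c ∪ c, a ∪ b ∪ d)) ∪ g(a ∪ b ∪ c ∪ c, a ∪ a, a ∪ b ∪ c ∪ d) ∪ g(f(b, d), n, g(c, d, d)) ∪ h(g(a ∪ a ∪ c, b ∪ b, f(b, c)), a ∪ c ∪ c ∪ d ∪ d ∪ d ∪ g(d, b, c)), c, b), b)
Right:  f(g(n ∪ b ∪ g((d ∪ b) ∪ a ∪ (c ∪ c) ∪ b, ((a ∪ c) ∪ ((n ∪ a) ∪ a)) ∪ ((b ∪ a) ∪ a), f(c ∪ (c ∪ c), b ∪ d ∪ (a ∪ n))) ∪ (g(f(b, d) ∪ n, n, g(c, d, d)) ∪ g((a ∪ c) ∪ c ∪ (c ∪ a), c, d)) ∪ (a ∪ n) ∪ (g((b ∪ (a ∪ c)) ∪ c, ((a ∪ b) ∪ c) ∪ d, a ∪ a) ∪ h(g((a ∪ a) ∪ c, b ∪ b, f(b, c)), c ∪ g(d, b, c) ∪ (d ∪ n) ∪ (d ∪ (c ∪ a)) ∪ d)), c, n ∪ b) ∪ n, b) ∪ c ∪ a ∪ c
  Inside:  f(g(n ∪ b ∪ g((d ∪ b) ∪ a ∪ (c ∪ c) ∪ b, ((a ∪ c) ∪ ((n ∪ a) ∪ a)) ∪ ((b ∪ a) ∪ a), f(c ∪ (c ∪ c), b ∪ d ∪ (a ∪ n))) ∪ (g(f(b, d) ∪ n, n, g(c, d, d)) ∪ g((a ∪ c) ∪ c ∪ (c ∪ a), c, d)) ∪ (a ∪ n) ∪ (g((b ∪ (a ∪ c)) ∪ c, ((a ∪ b) ∪ c) ∪ d, a ∪ a) ∪ h(g((a ∪ a) ∪ c, b ∪ b, f(b, c)), c ∪ g(d, b, c) ∪ (d ∪ n) ∪ (d ∪ (c ∪ a)) ∪ d)), c, n ∪ b) ∪ n, b)  →  f(g(a ∪ b ∪ g(a ∪ a ∪ c ∪ c ∪ c, c, d) ∪ g(a ∪ b ∪ b ∪ c ∪ c ∪ d, a ∪ a ∪ a ∪ a ∪ a ∪ b ∪ c, f(c ∪ c ∪ c, a ∪ b ∪ d)) ∪ g(a ∪ b ∪ c ∪ c, a ∪ b ∪ c ∪ d, a ∪ a) ∪ g(f(b, d), n, g(c, d, d)) ∪ h(g(a ∪ a ∪ c, b ∪ b, f(b, c)), a ∪ c ∪ c ∪ d ∪ d ∪ d ∪ g(d, b, c)), c, b), b)
  Sort arguments:  a ∪ c ∪ c ∪ f(g(a ∪ b ∪ g(a ∪ a ∪ c ∪ c ∪ c, c, d) ∪ g(a ∪ b ∪ b ∪ c ∪ c ∪ d, a ∪ a ∪ a ∪ a ∪ a ∪ b ∪ c, f(c ∪ c ∪ c, a ∪ b ∪ d)) ∪ g(a ∪ b ∪ c ∪ c, a ∪ b ∪ c ∪ d, a ∪ a) ∪ g(f(b, d), n, g(c, d, d)) ∪ h(g(a ∪ a ∪ c, b ∪ b, f(b, c)), a ∪ c ∪ c ∪ d ∪ d ∪ d ∪ g(d, b, c)), c, b), b)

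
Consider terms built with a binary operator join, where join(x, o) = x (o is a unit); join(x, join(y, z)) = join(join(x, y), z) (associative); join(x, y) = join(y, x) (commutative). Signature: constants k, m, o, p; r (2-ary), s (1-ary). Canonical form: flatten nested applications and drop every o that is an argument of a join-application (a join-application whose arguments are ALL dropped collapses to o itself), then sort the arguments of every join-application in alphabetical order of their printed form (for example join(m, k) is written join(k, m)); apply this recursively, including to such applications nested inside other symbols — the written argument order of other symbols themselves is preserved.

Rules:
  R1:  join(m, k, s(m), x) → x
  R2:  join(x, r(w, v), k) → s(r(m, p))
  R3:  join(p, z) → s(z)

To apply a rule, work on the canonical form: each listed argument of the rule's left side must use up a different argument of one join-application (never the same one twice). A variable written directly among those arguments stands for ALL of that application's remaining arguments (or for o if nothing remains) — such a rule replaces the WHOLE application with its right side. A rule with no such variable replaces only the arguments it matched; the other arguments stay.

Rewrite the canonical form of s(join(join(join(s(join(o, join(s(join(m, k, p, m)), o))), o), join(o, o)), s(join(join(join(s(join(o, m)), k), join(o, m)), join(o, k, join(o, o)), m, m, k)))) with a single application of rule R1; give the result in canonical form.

Answer: s(join(s(join(k, k, m, m)), s(s(join(k, m, m, p)))))

Derivation:
Canonical form:  s(join(s(join(k, k, k, m, m, m, s(m))), s(s(join(k, m, m, p)))))
Apply R1:  consuming k, m, s(m);  x := join(k, k, m, m)
The variable takes the whole remainder — replace the entire application.
New term:  s(join(s(join(k, k, m, m)), s(s(join(k, m, m, p)))))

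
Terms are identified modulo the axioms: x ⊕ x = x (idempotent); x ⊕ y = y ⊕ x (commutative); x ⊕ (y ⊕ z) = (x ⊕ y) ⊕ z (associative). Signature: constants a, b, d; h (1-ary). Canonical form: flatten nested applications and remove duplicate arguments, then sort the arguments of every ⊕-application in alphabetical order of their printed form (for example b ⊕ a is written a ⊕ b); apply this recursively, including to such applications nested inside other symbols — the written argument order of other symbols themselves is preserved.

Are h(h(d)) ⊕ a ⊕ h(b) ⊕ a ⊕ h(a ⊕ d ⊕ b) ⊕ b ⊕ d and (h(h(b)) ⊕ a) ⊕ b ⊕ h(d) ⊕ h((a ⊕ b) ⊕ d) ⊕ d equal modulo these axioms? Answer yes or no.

Answer: no — a ⊕ b ⊕ d ⊕ h(a ⊕ b ⊕ d) ⊕ h(b) ⊕ h(h(d)) vs a ⊕ b ⊕ d ⊕ h(a ⊕ b ⊕ d) ⊕ h(d) ⊕ h(h(b))

Derivation:
Left:  h(h(d)) ⊕ a ⊕ h(b) ⊕ a ⊕ h(a ⊕ d ⊕ b) ⊕ b ⊕ d
  Inside:  h(a ⊕ d ⊕ b)  →  h(a ⊕ b ⊕ d)
  Drop duplicates:  drop duplicate a
  Sort:  a ⊕ b ⊕ d ⊕ h(a ⊕ b ⊕ d) ⊕ h(b) ⊕ h(h(d))
Right:  (h(h(b)) ⊕ a) ⊕ b ⊕ h(d) ⊕ h((a ⊕ b) ⊕ d) ⊕ d
  Un-nest:  h(h(b)) ⊕ a ⊕ b ⊕ h(d) ⊕ h((a ⊕ b) ⊕ d) ⊕ d
  Inside:  h((a ⊕ b) ⊕ d)  →  h(a ⊕ b ⊕ d)
  Sort arguments:  a ⊕ b ⊕ d ⊕ h(a ⊕ b ⊕ d) ⊕ h(d) ⊕ h(h(b))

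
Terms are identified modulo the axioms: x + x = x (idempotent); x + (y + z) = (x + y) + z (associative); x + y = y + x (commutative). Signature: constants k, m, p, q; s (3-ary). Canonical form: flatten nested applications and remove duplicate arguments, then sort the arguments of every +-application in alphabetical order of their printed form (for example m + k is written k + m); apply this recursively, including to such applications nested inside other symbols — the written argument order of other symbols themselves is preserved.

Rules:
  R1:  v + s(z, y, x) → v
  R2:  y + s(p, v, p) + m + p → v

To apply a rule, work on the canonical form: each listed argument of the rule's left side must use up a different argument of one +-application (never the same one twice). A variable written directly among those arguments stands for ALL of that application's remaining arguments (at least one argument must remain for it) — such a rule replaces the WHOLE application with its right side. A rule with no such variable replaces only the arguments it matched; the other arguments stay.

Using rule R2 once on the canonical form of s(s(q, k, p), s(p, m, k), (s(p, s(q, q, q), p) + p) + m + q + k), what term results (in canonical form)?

Answer: s(s(q, k, p), s(p, m, k), s(q, q, q))

Derivation:
Canonical form:  s(s(q, k, p), s(p, m, k), k + m + p + q + s(p, s(q, q, q), p))
Apply R2:  consuming m, p, s(p, s(q, q, q), p);  v := s(q, q, q), y := k + q
The variable takes the whole remainder — replace the entire application.
Giving:  s(s(q, k, p), s(p, m, k), s(q, q, q))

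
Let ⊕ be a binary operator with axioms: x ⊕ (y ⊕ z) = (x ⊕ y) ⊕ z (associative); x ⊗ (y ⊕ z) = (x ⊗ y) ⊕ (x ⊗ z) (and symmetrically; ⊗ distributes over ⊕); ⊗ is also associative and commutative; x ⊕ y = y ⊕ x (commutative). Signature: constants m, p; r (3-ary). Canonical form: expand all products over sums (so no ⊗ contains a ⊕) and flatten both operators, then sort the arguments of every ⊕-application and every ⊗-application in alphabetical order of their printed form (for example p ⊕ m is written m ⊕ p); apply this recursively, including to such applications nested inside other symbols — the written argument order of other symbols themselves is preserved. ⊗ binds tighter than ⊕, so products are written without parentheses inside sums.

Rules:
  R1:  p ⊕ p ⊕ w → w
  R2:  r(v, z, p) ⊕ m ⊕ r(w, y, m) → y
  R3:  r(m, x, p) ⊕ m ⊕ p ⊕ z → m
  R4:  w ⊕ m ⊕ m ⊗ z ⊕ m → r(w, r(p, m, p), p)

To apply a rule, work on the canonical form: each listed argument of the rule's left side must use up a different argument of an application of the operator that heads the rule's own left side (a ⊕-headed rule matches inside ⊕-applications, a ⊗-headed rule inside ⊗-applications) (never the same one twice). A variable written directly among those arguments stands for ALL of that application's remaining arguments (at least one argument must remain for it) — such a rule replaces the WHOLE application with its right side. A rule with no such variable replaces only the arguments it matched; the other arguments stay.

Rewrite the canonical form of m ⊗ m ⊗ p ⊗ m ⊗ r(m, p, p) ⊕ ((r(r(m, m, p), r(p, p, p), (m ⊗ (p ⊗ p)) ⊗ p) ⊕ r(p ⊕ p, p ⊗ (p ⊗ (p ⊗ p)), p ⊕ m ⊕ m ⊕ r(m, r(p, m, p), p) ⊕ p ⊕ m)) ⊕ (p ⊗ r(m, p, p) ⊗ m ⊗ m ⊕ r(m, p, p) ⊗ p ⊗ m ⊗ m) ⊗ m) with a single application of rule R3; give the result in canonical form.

Answer: m ⊗ m ⊗ m ⊗ p ⊗ r(m, p, p) ⊕ m ⊗ m ⊗ m ⊗ p ⊗ r(m, p, p) ⊕ m ⊗ m ⊗ m ⊗ p ⊗ r(m, p, p) ⊕ r(p ⊕ p, p ⊗ p ⊗ p ⊗ p, m) ⊕ r(r(m, m, p), r(p, p, p), m ⊗ p ⊗ p ⊗ p)

Derivation:
Canonical form:  m ⊗ m ⊗ m ⊗ p ⊗ r(m, p, p) ⊕ m ⊗ m ⊗ m ⊗ p ⊗ r(m, p, p) ⊕ m ⊗ m ⊗ m ⊗ p ⊗ r(m, p, p) ⊕ r(p ⊕ p, p ⊗ p ⊗ p ⊗ p, m ⊕ m ⊕ m ⊕ p ⊕ p ⊕ r(m, r(p, m, p), p)) ⊕ r(r(m, m, p), r(p, p, p), m ⊗ p ⊗ p ⊗ p)
R3 matches:  uses m, p, r(m, r(p, m, p), p);  x := r(p, m, p), z := m ⊕ m ⊕ p
The variable takes the whole remainder — replace the entire application.
Giving:  m ⊗ m ⊗ m ⊗ p ⊗ r(m, p, p) ⊕ m ⊗ m ⊗ m ⊗ p ⊗ r(m, p, p) ⊕ m ⊗ m ⊗ m ⊗ p ⊗ r(m, p, p) ⊕ r(p ⊕ p, p ⊗ p ⊗ p ⊗ p, m) ⊕ r(r(m, m, p), r(p, p, p), m ⊗ p ⊗ p ⊗ p)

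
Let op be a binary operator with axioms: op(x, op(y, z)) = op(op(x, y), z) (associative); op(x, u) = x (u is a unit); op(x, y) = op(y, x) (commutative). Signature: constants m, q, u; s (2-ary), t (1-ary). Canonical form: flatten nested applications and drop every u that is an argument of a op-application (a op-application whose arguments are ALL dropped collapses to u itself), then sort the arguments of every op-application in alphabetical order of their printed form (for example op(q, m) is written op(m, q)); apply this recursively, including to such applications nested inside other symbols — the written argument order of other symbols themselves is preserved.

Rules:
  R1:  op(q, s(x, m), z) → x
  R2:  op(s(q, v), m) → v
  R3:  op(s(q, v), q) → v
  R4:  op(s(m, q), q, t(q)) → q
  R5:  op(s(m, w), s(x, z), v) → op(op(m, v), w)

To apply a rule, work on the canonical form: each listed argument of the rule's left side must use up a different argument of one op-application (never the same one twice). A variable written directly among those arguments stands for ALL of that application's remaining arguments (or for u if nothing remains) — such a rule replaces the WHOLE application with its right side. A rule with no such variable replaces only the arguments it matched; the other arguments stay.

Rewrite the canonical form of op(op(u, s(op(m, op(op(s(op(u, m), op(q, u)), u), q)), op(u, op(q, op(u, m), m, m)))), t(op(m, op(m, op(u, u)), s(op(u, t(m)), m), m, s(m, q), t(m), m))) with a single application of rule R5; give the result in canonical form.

Canonical form:  op(s(op(m, q, s(m, q)), op(m, m, m, q)), t(op(m, m, m, m, s(m, q), s(t(m), m), t(m))))
R5 matches:  uses s(m, q), s(t(m), m);  v := op(m, m, m, m, t(m)), w := q, x := t(m), z := m
Every leftover argument binds to the variable; the entire application is replaced.
Giving:  op(s(op(m, q, s(m, q)), op(m, m, m, q)), t(op(m, m, m, m, m, q, t(m))))

Answer: op(s(op(m, q, s(m, q)), op(m, m, m, q)), t(op(m, m, m, m, m, q, t(m))))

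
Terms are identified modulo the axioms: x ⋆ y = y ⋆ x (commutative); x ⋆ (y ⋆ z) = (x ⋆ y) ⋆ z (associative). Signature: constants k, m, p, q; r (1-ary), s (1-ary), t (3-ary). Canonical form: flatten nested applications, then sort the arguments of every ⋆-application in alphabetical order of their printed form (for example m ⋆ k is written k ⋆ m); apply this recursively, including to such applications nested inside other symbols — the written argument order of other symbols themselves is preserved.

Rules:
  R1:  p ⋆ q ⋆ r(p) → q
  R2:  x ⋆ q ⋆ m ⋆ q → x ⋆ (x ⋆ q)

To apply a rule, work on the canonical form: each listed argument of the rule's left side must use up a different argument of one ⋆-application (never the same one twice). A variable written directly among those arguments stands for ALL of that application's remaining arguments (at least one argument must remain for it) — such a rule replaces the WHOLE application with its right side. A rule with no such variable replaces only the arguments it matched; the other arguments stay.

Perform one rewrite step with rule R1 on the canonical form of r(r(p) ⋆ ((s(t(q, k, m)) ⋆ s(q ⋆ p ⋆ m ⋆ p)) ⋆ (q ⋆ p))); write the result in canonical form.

Answer: r(q ⋆ s(m ⋆ p ⋆ p ⋆ q) ⋆ s(t(q, k, m)))

Derivation:
Canonical form:  r(p ⋆ q ⋆ r(p) ⋆ s(m ⋆ p ⋆ p ⋆ q) ⋆ s(t(q, k, m)))
Match R1:  consume p, q, r(p)
New term:  r(q ⋆ s(m ⋆ p ⋆ p ⋆ q) ⋆ s(t(q, k, m)))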